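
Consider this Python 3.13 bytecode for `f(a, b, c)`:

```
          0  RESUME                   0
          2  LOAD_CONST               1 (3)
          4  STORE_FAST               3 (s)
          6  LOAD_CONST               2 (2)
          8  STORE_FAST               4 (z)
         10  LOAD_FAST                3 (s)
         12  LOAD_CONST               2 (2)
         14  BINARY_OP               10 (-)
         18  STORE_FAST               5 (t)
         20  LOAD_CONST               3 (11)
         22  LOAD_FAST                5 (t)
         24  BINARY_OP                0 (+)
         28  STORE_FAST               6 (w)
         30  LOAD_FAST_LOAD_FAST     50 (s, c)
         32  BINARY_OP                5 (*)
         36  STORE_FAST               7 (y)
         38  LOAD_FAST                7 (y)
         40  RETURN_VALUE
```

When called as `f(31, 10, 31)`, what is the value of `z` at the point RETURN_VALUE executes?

LOAD_CONST → push 3. Stack: [3]
STORE_FAST s → s=3. Stack: []
LOAD_CONST → push 2. Stack: [2]
STORE_FAST z → z=2. Stack: []
LOAD_FAST s → push 3. Stack: [3]
LOAD_CONST → push 2. Stack: [3, 2]
BINARY_OP - → 3 - 2 = 1. Stack: [1]
STORE_FAST t → t=1. Stack: []
LOAD_CONST → push 11. Stack: [11]
LOAD_FAST t → push 1. Stack: [11, 1]
BINARY_OP + → 11 + 1 = 12. Stack: [12]
STORE_FAST w → w=12. Stack: []
LOAD_FAST_LOAD_FAST s,c → push 3,31. Stack: [3, 31]
BINARY_OP * → 3 * 31 = 93. Stack: [93]
STORE_FAST y → y=93. Stack: []
LOAD_FAST y → push 93. Stack: [93]
RETURN_VALUE → return 93.

2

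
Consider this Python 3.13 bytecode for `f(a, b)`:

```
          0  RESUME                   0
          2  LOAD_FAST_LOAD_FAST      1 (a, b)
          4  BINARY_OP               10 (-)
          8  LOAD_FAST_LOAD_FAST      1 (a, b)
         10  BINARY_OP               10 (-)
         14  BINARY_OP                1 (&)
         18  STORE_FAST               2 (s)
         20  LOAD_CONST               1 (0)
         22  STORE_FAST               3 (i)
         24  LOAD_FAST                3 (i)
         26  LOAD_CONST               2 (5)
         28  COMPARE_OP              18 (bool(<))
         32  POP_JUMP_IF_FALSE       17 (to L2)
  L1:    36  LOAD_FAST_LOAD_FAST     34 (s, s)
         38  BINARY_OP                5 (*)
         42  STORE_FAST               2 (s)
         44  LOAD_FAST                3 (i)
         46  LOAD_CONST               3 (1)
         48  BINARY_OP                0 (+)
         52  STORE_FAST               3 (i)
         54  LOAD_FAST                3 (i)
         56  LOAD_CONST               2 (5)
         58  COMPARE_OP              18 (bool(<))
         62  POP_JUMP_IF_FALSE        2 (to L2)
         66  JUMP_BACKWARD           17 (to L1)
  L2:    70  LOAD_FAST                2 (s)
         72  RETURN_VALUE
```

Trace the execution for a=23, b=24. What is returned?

1

LOAD_FAST_LOAD_FAST a,b → push 23,24
BINARY_OP - → 23 - 24 = -1
LOAD_FAST_LOAD_FAST a,b → push 23,24
BINARY_OP - → 23 - 24 = -1
BINARY_OP & → -1 & -1 = -1
STORE_FAST s → s=-1
LOAD_CONST → push 0
STORE_FAST i → i=0
LOAD_FAST i → push 0
LOAD_CONST → push 5
COMPARE_OP bool(<) → 0 vs 5 = True
POP_JUMP_IF_FALSE → pop True; no jump
LOAD_FAST_LOAD_FAST s,s → push -1,-1
BINARY_OP * → -1 * -1 = 1
STORE_FAST s → s=1
LOAD_FAST i → push 0
LOAD_CONST → push 1
BINARY_OP + → 0 + 1 = 1
STORE_FAST i → i=1
LOAD_FAST i → push 1
LOAD_CONST → push 5
COMPARE_OP bool(<) → 1 vs 5 = True
POP_JUMP_IF_FALSE → pop True; no jump
LOAD_FAST_LOAD_FAST s,s → push 1,1
BINARY_OP * → 1 * 1 = 1
STORE_FAST s → s=1
LOAD_FAST i → push 1
LOAD_CONST → push 1
BINARY_OP + → 1 + 1 = 2
STORE_FAST i → i=2
LOAD_FAST i → push 2
LOAD_CONST → push 5
COMPARE_OP bool(<) → 2 vs 5 = True
POP_JUMP_IF_FALSE → pop True; no jump
LOAD_FAST_LOAD_FAST s,s → push 1,1
BINARY_OP * → 1 * 1 = 1
STORE_FAST s → s=1
LOAD_FAST i → push 2
LOAD_CONST → push 1
BINARY_OP + → 2 + 1 = 3
STORE_FAST i → i=3
LOAD_FAST i → push 3
LOAD_CONST → push 5
COMPARE_OP bool(<) → 3 vs 5 = True
POP_JUMP_IF_FALSE → pop True; no jump
LOAD_FAST_LOAD_FAST s,s → push 1,1
BINARY_OP * → 1 * 1 = 1
STORE_FAST s → s=1
LOAD_FAST i → push 3
LOAD_CONST → push 1
BINARY_OP + → 3 + 1 = 4
STORE_FAST i → i=4
LOAD_FAST i → push 4
LOAD_CONST → push 5
COMPARE_OP bool(<) → 4 vs 5 = True
POP_JUMP_IF_FALSE → pop True; no jump
LOAD_FAST_LOAD_FAST s,s → push 1,1
BINARY_OP * → 1 * 1 = 1
STORE_FAST s → s=1
LOAD_FAST i → push 4
LOAD_CONST → push 1
BINARY_OP + → 4 + 1 = 5
STORE_FAST i → i=5
LOAD_FAST i → push 5
LOAD_CONST → push 5
COMPARE_OP bool(<) → 5 vs 5 = False
POP_JUMP_IF_FALSE → pop False; jump
LOAD_FAST s → push 1
RETURN_VALUE → return 1.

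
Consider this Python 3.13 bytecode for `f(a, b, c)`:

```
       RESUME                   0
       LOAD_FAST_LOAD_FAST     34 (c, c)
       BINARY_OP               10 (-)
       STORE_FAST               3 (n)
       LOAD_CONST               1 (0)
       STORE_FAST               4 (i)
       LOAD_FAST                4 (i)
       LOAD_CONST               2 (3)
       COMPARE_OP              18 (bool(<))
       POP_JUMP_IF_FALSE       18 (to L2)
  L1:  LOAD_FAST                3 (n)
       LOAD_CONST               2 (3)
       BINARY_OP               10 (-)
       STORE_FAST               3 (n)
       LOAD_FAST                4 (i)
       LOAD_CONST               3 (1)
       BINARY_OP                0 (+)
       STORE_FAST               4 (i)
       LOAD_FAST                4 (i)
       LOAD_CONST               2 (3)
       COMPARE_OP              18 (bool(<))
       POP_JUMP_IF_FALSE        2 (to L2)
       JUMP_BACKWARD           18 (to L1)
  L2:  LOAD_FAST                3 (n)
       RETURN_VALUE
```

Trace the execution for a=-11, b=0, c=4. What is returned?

-9

LOAD_FAST_LOAD_FAST c,c → push 4,4. Stack: [4, 4]
BINARY_OP - → 4 - 4 = 0. Stack: [0]
STORE_FAST n → n=0. Stack: []
LOAD_CONST → push 0. Stack: [0]
STORE_FAST i → i=0. Stack: []
LOAD_FAST i → push 0. Stack: [0]
LOAD_CONST → push 3. Stack: [0, 3]
COMPARE_OP bool(<) → 0 vs 3 = True. Stack: [True]
POP_JUMP_IF_FALSE → pop True; no jump. Stack: []
LOAD_FAST n → push 0. Stack: [0]
LOAD_CONST → push 3. Stack: [0, 3]
BINARY_OP - → 0 - 3 = -3. Stack: [-3]
STORE_FAST n → n=-3. Stack: []
LOAD_FAST i → push 0. Stack: [0]
LOAD_CONST → push 1. Stack: [0, 1]
BINARY_OP + → 0 + 1 = 1. Stack: [1]
STORE_FAST i → i=1. Stack: []
LOAD_FAST i → push 1. Stack: [1]
LOAD_CONST → push 3. Stack: [1, 3]
COMPARE_OP bool(<) → 1 vs 3 = True. Stack: [True]
POP_JUMP_IF_FALSE → pop True; no jump. Stack: []
LOAD_FAST n → push -3. Stack: [-3]
LOAD_CONST → push 3. Stack: [-3, 3]
BINARY_OP - → -3 - 3 = -6. Stack: [-6]
STORE_FAST n → n=-6. Stack: []
LOAD_FAST i → push 1. Stack: [1]
LOAD_CONST → push 1. Stack: [1, 1]
BINARY_OP + → 1 + 1 = 2. Stack: [2]
STORE_FAST i → i=2. Stack: []
LOAD_FAST i → push 2. Stack: [2]
LOAD_CONST → push 3. Stack: [2, 3]
COMPARE_OP bool(<) → 2 vs 3 = True. Stack: [True]
POP_JUMP_IF_FALSE → pop True; no jump. Stack: []
LOAD_FAST n → push -6. Stack: [-6]
LOAD_CONST → push 3. Stack: [-6, 3]
BINARY_OP - → -6 - 3 = -9. Stack: [-9]
STORE_FAST n → n=-9. Stack: []
LOAD_FAST i → push 2. Stack: [2]
LOAD_CONST → push 1. Stack: [2, 1]
BINARY_OP + → 2 + 1 = 3. Stack: [3]
STORE_FAST i → i=3. Stack: []
LOAD_FAST i → push 3. Stack: [3]
LOAD_CONST → push 3. Stack: [3, 3]
COMPARE_OP bool(<) → 3 vs 3 = False. Stack: [False]
POP_JUMP_IF_FALSE → pop False; jump. Stack: []
LOAD_FAST n → push -9. Stack: [-9]
RETURN_VALUE → return -9.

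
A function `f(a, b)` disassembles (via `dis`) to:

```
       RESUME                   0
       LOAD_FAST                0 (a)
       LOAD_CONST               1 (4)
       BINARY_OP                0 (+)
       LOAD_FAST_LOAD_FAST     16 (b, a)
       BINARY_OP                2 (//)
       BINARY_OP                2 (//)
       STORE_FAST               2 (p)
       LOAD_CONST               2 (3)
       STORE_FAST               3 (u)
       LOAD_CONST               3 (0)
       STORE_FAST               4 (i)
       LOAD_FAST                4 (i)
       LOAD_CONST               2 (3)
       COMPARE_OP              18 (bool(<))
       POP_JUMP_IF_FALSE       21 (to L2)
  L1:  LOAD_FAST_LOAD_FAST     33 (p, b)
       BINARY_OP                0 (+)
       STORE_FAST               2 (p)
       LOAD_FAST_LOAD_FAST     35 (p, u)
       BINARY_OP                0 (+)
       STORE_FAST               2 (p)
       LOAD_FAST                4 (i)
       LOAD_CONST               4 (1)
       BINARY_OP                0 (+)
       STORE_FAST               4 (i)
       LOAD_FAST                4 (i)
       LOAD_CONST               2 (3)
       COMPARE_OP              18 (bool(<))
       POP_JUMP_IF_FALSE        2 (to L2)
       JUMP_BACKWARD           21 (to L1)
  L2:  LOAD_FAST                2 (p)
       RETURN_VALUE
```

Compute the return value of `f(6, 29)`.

98

LOAD_FAST a → push 6. Stack: [6]
LOAD_CONST → push 4. Stack: [6, 4]
BINARY_OP + → 6 + 4 = 10. Stack: [10]
LOAD_FAST_LOAD_FAST b,a → push 29,6. Stack: [10, 29, 6]
BINARY_OP // → 29 // 6 = 4. Stack: [10, 4]
BINARY_OP // → 10 // 4 = 2. Stack: [2]
STORE_FAST p → p=2. Stack: []
LOAD_CONST → push 3. Stack: [3]
STORE_FAST u → u=3. Stack: []
LOAD_CONST → push 0. Stack: [0]
STORE_FAST i → i=0. Stack: []
LOAD_FAST i → push 0. Stack: [0]
LOAD_CONST → push 3. Stack: [0, 3]
COMPARE_OP bool(<) → 0 vs 3 = True. Stack: [True]
POP_JUMP_IF_FALSE → pop True; no jump. Stack: []
LOAD_FAST_LOAD_FAST p,b → push 2,29. Stack: [2, 29]
BINARY_OP + → 2 + 29 = 31. Stack: [31]
STORE_FAST p → p=31. Stack: []
LOAD_FAST_LOAD_FAST p,u → push 31,3. Stack: [31, 3]
BINARY_OP + → 31 + 3 = 34. Stack: [34]
STORE_FAST p → p=34. Stack: []
LOAD_FAST i → push 0. Stack: [0]
LOAD_CONST → push 1. Stack: [0, 1]
BINARY_OP + → 0 + 1 = 1. Stack: [1]
STORE_FAST i → i=1. Stack: []
LOAD_FAST i → push 1. Stack: [1]
LOAD_CONST → push 3. Stack: [1, 3]
COMPARE_OP bool(<) → 1 vs 3 = True. Stack: [True]
POP_JUMP_IF_FALSE → pop True; no jump. Stack: []
LOAD_FAST_LOAD_FAST p,b → push 34,29. Stack: [34, 29]
BINARY_OP + → 34 + 29 = 63. Stack: [63]
STORE_FAST p → p=63. Stack: []
LOAD_FAST_LOAD_FAST p,u → push 63,3. Stack: [63, 3]
BINARY_OP + → 63 + 3 = 66. Stack: [66]
STORE_FAST p → p=66. Stack: []
LOAD_FAST i → push 1. Stack: [1]
LOAD_CONST → push 1. Stack: [1, 1]
BINARY_OP + → 1 + 1 = 2. Stack: [2]
STORE_FAST i → i=2. Stack: []
LOAD_FAST i → push 2. Stack: [2]
LOAD_CONST → push 3. Stack: [2, 3]
COMPARE_OP bool(<) → 2 vs 3 = True. Stack: [True]
POP_JUMP_IF_FALSE → pop True; no jump. Stack: []
LOAD_FAST_LOAD_FAST p,b → push 66,29. Stack: [66, 29]
BINARY_OP + → 66 + 29 = 95. Stack: [95]
STORE_FAST p → p=95. Stack: []
LOAD_FAST_LOAD_FAST p,u → push 95,3. Stack: [95, 3]
BINARY_OP + → 95 + 3 = 98. Stack: [98]
STORE_FAST p → p=98. Stack: []
LOAD_FAST i → push 2. Stack: [2]
LOAD_CONST → push 1. Stack: [2, 1]
BINARY_OP + → 2 + 1 = 3. Stack: [3]
STORE_FAST i → i=3. Stack: []
LOAD_FAST i → push 3. Stack: [3]
LOAD_CONST → push 3. Stack: [3, 3]
COMPARE_OP bool(<) → 3 vs 3 = False. Stack: [False]
POP_JUMP_IF_FALSE → pop False; jump. Stack: []
LOAD_FAST p → push 98. Stack: [98]
RETURN_VALUE → return 98.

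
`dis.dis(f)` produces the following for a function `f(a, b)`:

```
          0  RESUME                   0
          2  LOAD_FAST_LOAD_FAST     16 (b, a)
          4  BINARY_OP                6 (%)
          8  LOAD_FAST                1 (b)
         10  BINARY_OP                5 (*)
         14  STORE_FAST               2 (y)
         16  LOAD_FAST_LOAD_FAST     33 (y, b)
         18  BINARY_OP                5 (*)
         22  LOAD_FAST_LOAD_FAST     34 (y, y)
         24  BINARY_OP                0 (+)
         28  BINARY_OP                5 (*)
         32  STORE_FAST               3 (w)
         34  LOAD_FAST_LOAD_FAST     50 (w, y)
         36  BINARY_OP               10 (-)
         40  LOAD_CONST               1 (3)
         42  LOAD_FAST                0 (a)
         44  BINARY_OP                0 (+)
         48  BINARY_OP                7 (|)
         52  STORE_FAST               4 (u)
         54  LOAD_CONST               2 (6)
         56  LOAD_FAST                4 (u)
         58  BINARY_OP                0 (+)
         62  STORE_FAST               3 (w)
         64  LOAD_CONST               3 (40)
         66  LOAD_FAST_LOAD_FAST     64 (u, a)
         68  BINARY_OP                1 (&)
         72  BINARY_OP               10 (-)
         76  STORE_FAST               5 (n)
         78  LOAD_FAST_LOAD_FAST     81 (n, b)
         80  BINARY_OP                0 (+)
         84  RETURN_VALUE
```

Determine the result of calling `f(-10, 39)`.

LOAD_FAST_LOAD_FAST b,a → push 39,-10. Stack: [39, -10]
BINARY_OP % → 39 % -10 = -1. Stack: [-1]
LOAD_FAST b → push 39. Stack: [-1, 39]
BINARY_OP * → -1 * 39 = -39. Stack: [-39]
STORE_FAST y → y=-39. Stack: []
LOAD_FAST_LOAD_FAST y,b → push -39,39. Stack: [-39, 39]
BINARY_OP * → -39 * 39 = -1521. Stack: [-1521]
LOAD_FAST_LOAD_FAST y,y → push -39,-39. Stack: [-1521, -39, -39]
BINARY_OP + → -39 + -39 = -78. Stack: [-1521, -78]
BINARY_OP * → -1521 * -78 = 118638. Stack: [118638]
STORE_FAST w → w=118638. Stack: []
LOAD_FAST_LOAD_FAST w,y → push 118638,-39. Stack: [118638, -39]
BINARY_OP - → 118638 - -39 = 118677. Stack: [118677]
LOAD_CONST → push 3. Stack: [118677, 3]
LOAD_FAST a → push -10. Stack: [118677, 3, -10]
BINARY_OP + → 3 + -10 = -7. Stack: [118677, -7]
BINARY_OP | → 118677 | -7 = -3. Stack: [-3]
STORE_FAST u → u=-3. Stack: []
LOAD_CONST → push 6. Stack: [6]
LOAD_FAST u → push -3. Stack: [6, -3]
BINARY_OP + → 6 + -3 = 3. Stack: [3]
STORE_FAST w → w=3. Stack: []
LOAD_CONST → push 40. Stack: [40]
LOAD_FAST_LOAD_FAST u,a → push -3,-10. Stack: [40, -3, -10]
BINARY_OP & → -3 & -10 = -12. Stack: [40, -12]
BINARY_OP - → 40 - -12 = 52. Stack: [52]
STORE_FAST n → n=52. Stack: []
LOAD_FAST_LOAD_FAST n,b → push 52,39. Stack: [52, 39]
BINARY_OP + → 52 + 39 = 91. Stack: [91]
RETURN_VALUE → return 91.

91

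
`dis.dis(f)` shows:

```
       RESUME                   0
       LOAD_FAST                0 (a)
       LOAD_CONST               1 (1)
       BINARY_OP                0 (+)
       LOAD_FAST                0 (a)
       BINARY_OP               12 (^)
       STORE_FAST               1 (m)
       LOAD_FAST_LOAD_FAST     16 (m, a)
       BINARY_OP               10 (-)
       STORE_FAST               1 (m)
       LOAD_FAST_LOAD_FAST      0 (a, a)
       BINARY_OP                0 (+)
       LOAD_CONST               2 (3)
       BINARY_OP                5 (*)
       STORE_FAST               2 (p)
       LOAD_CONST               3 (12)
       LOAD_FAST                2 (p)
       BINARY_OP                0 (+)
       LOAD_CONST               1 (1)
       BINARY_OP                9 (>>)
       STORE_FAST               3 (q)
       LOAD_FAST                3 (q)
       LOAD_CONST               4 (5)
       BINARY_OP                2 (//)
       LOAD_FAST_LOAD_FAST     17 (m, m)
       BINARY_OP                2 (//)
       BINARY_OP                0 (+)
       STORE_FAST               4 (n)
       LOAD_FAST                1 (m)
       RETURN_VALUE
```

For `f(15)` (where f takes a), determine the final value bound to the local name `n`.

LOAD_FAST a → push 15. Stack: [15]
LOAD_CONST → push 1. Stack: [15, 1]
BINARY_OP + → 15 + 1 = 16. Stack: [16]
LOAD_FAST a → push 15. Stack: [16, 15]
BINARY_OP ^ → 16 ^ 15 = 31. Stack: [31]
STORE_FAST m → m=31. Stack: []
LOAD_FAST_LOAD_FAST m,a → push 31,15. Stack: [31, 15]
BINARY_OP - → 31 - 15 = 16. Stack: [16]
STORE_FAST m → m=16. Stack: []
LOAD_FAST_LOAD_FAST a,a → push 15,15. Stack: [15, 15]
BINARY_OP + → 15 + 15 = 30. Stack: [30]
LOAD_CONST → push 3. Stack: [30, 3]
BINARY_OP * → 30 * 3 = 90. Stack: [90]
STORE_FAST p → p=90. Stack: []
LOAD_CONST → push 12. Stack: [12]
LOAD_FAST p → push 90. Stack: [12, 90]
BINARY_OP + → 12 + 90 = 102. Stack: [102]
LOAD_CONST → push 1. Stack: [102, 1]
BINARY_OP >> → 102 >> 1 = 51. Stack: [51]
STORE_FAST q → q=51. Stack: []
LOAD_FAST q → push 51. Stack: [51]
LOAD_CONST → push 5. Stack: [51, 5]
BINARY_OP // → 51 // 5 = 10. Stack: [10]
LOAD_FAST_LOAD_FAST m,m → push 16,16. Stack: [10, 16, 16]
BINARY_OP // → 16 // 16 = 1. Stack: [10, 1]
BINARY_OP + → 10 + 1 = 11. Stack: [11]
STORE_FAST n → n=11. Stack: []
LOAD_FAST m → push 16. Stack: [16]
RETURN_VALUE → return 16.

11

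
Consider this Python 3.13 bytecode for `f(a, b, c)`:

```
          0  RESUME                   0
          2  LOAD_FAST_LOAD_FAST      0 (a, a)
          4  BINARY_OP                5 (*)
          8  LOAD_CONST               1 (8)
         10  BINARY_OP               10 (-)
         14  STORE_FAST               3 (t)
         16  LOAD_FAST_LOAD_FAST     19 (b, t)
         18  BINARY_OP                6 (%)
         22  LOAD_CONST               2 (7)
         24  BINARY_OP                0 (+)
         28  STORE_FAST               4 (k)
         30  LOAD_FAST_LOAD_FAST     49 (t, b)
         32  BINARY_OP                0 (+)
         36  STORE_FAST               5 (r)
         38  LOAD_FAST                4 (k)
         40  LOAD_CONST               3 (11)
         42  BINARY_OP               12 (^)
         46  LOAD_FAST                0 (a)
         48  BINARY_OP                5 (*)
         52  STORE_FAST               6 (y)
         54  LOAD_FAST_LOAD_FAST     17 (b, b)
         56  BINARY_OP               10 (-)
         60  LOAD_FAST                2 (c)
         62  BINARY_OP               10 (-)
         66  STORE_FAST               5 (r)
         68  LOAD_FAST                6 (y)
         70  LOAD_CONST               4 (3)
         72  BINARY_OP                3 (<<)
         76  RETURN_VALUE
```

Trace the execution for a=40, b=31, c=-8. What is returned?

LOAD_FAST_LOAD_FAST a,a → push 40,40. Stack: [40, 40]
BINARY_OP * → 40 * 40 = 1600. Stack: [1600]
LOAD_CONST → push 8. Stack: [1600, 8]
BINARY_OP - → 1600 - 8 = 1592. Stack: [1592]
STORE_FAST t → t=1592. Stack: []
LOAD_FAST_LOAD_FAST b,t → push 31,1592. Stack: [31, 1592]
BINARY_OP % → 31 % 1592 = 31. Stack: [31]
LOAD_CONST → push 7. Stack: [31, 7]
BINARY_OP + → 31 + 7 = 38. Stack: [38]
STORE_FAST k → k=38. Stack: []
LOAD_FAST_LOAD_FAST t,b → push 1592,31. Stack: [1592, 31]
BINARY_OP + → 1592 + 31 = 1623. Stack: [1623]
STORE_FAST r → r=1623. Stack: []
LOAD_FAST k → push 38. Stack: [38]
LOAD_CONST → push 11. Stack: [38, 11]
BINARY_OP ^ → 38 ^ 11 = 45. Stack: [45]
LOAD_FAST a → push 40. Stack: [45, 40]
BINARY_OP * → 45 * 40 = 1800. Stack: [1800]
STORE_FAST y → y=1800. Stack: []
LOAD_FAST_LOAD_FAST b,b → push 31,31. Stack: [31, 31]
BINARY_OP - → 31 - 31 = 0. Stack: [0]
LOAD_FAST c → push -8. Stack: [0, -8]
BINARY_OP - → 0 - -8 = 8. Stack: [8]
STORE_FAST r → r=8. Stack: []
LOAD_FAST y → push 1800. Stack: [1800]
LOAD_CONST → push 3. Stack: [1800, 3]
BINARY_OP << → 1800 << 3 = 14400. Stack: [14400]
RETURN_VALUE → return 14400.

14400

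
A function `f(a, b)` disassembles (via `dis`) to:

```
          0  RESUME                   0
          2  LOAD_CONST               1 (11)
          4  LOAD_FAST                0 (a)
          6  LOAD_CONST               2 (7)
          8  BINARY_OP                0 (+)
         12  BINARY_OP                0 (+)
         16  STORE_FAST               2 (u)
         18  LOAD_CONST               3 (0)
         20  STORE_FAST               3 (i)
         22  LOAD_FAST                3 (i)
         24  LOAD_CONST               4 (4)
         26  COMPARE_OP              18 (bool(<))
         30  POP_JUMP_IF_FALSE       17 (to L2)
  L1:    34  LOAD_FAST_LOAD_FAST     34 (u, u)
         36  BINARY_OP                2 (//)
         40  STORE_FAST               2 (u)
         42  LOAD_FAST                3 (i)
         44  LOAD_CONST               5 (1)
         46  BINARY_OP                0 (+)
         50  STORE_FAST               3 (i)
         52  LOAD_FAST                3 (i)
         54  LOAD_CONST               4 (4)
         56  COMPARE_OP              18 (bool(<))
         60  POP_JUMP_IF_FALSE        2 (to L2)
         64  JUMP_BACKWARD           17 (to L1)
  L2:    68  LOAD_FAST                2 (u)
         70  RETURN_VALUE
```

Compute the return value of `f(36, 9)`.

LOAD_CONST → push 11. Stack: [11]
LOAD_FAST a → push 36. Stack: [11, 36]
LOAD_CONST → push 7. Stack: [11, 36, 7]
BINARY_OP + → 36 + 7 = 43. Stack: [11, 43]
BINARY_OP + → 11 + 43 = 54. Stack: [54]
STORE_FAST u → u=54. Stack: []
LOAD_CONST → push 0. Stack: [0]
STORE_FAST i → i=0. Stack: []
LOAD_FAST i → push 0. Stack: [0]
LOAD_CONST → push 4. Stack: [0, 4]
COMPARE_OP bool(<) → 0 vs 4 = True. Stack: [True]
POP_JUMP_IF_FALSE → pop True; no jump. Stack: []
LOAD_FAST_LOAD_FAST u,u → push 54,54. Stack: [54, 54]
BINARY_OP // → 54 // 54 = 1. Stack: [1]
STORE_FAST u → u=1. Stack: []
LOAD_FAST i → push 0. Stack: [0]
LOAD_CONST → push 1. Stack: [0, 1]
BINARY_OP + → 0 + 1 = 1. Stack: [1]
STORE_FAST i → i=1. Stack: []
LOAD_FAST i → push 1. Stack: [1]
LOAD_CONST → push 4. Stack: [1, 4]
COMPARE_OP bool(<) → 1 vs 4 = True. Stack: [True]
POP_JUMP_IF_FALSE → pop True; no jump. Stack: []
LOAD_FAST_LOAD_FAST u,u → push 1,1. Stack: [1, 1]
BINARY_OP // → 1 // 1 = 1. Stack: [1]
STORE_FAST u → u=1. Stack: []
LOAD_FAST i → push 1. Stack: [1]
LOAD_CONST → push 1. Stack: [1, 1]
BINARY_OP + → 1 + 1 = 2. Stack: [2]
STORE_FAST i → i=2. Stack: []
LOAD_FAST i → push 2. Stack: [2]
LOAD_CONST → push 4. Stack: [2, 4]
COMPARE_OP bool(<) → 2 vs 4 = True. Stack: [True]
POP_JUMP_IF_FALSE → pop True; no jump. Stack: []
LOAD_FAST_LOAD_FAST u,u → push 1,1. Stack: [1, 1]
BINARY_OP // → 1 // 1 = 1. Stack: [1]
STORE_FAST u → u=1. Stack: []
LOAD_FAST i → push 2. Stack: [2]
LOAD_CONST → push 1. Stack: [2, 1]
BINARY_OP + → 2 + 1 = 3. Stack: [3]
STORE_FAST i → i=3. Stack: []
LOAD_FAST i → push 3. Stack: [3]
LOAD_CONST → push 4. Stack: [3, 4]
COMPARE_OP bool(<) → 3 vs 4 = True. Stack: [True]
POP_JUMP_IF_FALSE → pop True; no jump. Stack: []
LOAD_FAST_LOAD_FAST u,u → push 1,1. Stack: [1, 1]
BINARY_OP // → 1 // 1 = 1. Stack: [1]
STORE_FAST u → u=1. Stack: []
LOAD_FAST i → push 3. Stack: [3]
LOAD_CONST → push 1. Stack: [3, 1]
BINARY_OP + → 3 + 1 = 4. Stack: [4]
STORE_FAST i → i=4. Stack: []
LOAD_FAST i → push 4. Stack: [4]
LOAD_CONST → push 4. Stack: [4, 4]
COMPARE_OP bool(<) → 4 vs 4 = False. Stack: [False]
POP_JUMP_IF_FALSE → pop False; jump. Stack: []
LOAD_FAST u → push 1. Stack: [1]
RETURN_VALUE → return 1.

1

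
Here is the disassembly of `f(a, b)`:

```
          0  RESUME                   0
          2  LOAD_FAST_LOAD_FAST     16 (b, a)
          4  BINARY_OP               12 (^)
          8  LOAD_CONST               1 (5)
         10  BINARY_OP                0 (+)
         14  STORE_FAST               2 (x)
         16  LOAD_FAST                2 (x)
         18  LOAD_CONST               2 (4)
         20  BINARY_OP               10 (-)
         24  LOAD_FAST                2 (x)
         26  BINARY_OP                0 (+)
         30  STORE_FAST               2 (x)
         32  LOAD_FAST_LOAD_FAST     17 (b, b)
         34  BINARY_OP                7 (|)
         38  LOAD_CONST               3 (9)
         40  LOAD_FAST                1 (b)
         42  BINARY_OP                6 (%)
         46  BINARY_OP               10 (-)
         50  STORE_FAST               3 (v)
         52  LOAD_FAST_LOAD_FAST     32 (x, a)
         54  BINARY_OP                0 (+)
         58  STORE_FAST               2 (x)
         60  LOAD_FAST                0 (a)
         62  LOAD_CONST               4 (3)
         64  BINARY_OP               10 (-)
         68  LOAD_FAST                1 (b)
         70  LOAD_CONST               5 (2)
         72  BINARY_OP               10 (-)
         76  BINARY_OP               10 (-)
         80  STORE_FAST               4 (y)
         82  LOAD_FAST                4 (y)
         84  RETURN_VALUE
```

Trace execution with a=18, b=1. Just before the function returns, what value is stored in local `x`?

62

LOAD_FAST_LOAD_FAST b,a → push 1,18. Stack: [1, 18]
BINARY_OP ^ → 1 ^ 18 = 19. Stack: [19]
LOAD_CONST → push 5. Stack: [19, 5]
BINARY_OP + → 19 + 5 = 24. Stack: [24]
STORE_FAST x → x=24. Stack: []
LOAD_FAST x → push 24. Stack: [24]
LOAD_CONST → push 4. Stack: [24, 4]
BINARY_OP - → 24 - 4 = 20. Stack: [20]
LOAD_FAST x → push 24. Stack: [20, 24]
BINARY_OP + → 20 + 24 = 44. Stack: [44]
STORE_FAST x → x=44. Stack: []
LOAD_FAST_LOAD_FAST b,b → push 1,1. Stack: [1, 1]
BINARY_OP | → 1 | 1 = 1. Stack: [1]
LOAD_CONST → push 9. Stack: [1, 9]
LOAD_FAST b → push 1. Stack: [1, 9, 1]
BINARY_OP % → 9 % 1 = 0. Stack: [1, 0]
BINARY_OP - → 1 - 0 = 1. Stack: [1]
STORE_FAST v → v=1. Stack: []
LOAD_FAST_LOAD_FAST x,a → push 44,18. Stack: [44, 18]
BINARY_OP + → 44 + 18 = 62. Stack: [62]
STORE_FAST x → x=62. Stack: []
LOAD_FAST a → push 18. Stack: [18]
LOAD_CONST → push 3. Stack: [18, 3]
BINARY_OP - → 18 - 3 = 15. Stack: [15]
LOAD_FAST b → push 1. Stack: [15, 1]
LOAD_CONST → push 2. Stack: [15, 1, 2]
BINARY_OP - → 1 - 2 = -1. Stack: [15, -1]
BINARY_OP - → 15 - -1 = 16. Stack: [16]
STORE_FAST y → y=16. Stack: []
LOAD_FAST y → push 16. Stack: [16]
RETURN_VALUE → return 16.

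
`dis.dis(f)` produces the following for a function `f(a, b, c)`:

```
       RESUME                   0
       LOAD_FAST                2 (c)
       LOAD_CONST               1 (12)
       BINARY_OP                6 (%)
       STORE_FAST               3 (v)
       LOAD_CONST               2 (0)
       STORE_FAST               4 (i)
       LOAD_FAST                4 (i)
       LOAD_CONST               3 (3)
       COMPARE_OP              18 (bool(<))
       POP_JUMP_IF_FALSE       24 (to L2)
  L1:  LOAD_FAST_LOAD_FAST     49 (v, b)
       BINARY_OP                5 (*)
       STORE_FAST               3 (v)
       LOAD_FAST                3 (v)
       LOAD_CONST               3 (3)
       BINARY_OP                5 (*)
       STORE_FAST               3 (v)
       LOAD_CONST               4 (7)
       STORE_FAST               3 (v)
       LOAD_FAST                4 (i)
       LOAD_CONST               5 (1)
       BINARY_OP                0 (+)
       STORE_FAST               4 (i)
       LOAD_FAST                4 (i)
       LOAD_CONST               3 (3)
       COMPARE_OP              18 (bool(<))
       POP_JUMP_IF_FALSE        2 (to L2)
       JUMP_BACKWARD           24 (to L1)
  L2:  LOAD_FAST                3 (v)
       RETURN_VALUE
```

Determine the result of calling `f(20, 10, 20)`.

7

LOAD_FAST c → push 20. Stack: [20]
LOAD_CONST → push 12. Stack: [20, 12]
BINARY_OP % → 20 % 12 = 8. Stack: [8]
STORE_FAST v → v=8. Stack: []
LOAD_CONST → push 0. Stack: [0]
STORE_FAST i → i=0. Stack: []
LOAD_FAST i → push 0. Stack: [0]
LOAD_CONST → push 3. Stack: [0, 3]
COMPARE_OP bool(<) → 0 vs 3 = True. Stack: [True]
POP_JUMP_IF_FALSE → pop True; no jump. Stack: []
LOAD_FAST_LOAD_FAST v,b → push 8,10. Stack: [8, 10]
BINARY_OP * → 8 * 10 = 80. Stack: [80]
STORE_FAST v → v=80. Stack: []
LOAD_FAST v → push 80. Stack: [80]
LOAD_CONST → push 3. Stack: [80, 3]
BINARY_OP * → 80 * 3 = 240. Stack: [240]
STORE_FAST v → v=240. Stack: []
LOAD_CONST → push 7. Stack: [7]
STORE_FAST v → v=7. Stack: []
LOAD_FAST i → push 0. Stack: [0]
LOAD_CONST → push 1. Stack: [0, 1]
BINARY_OP + → 0 + 1 = 1. Stack: [1]
STORE_FAST i → i=1. Stack: []
LOAD_FAST i → push 1. Stack: [1]
LOAD_CONST → push 3. Stack: [1, 3]
COMPARE_OP bool(<) → 1 vs 3 = True. Stack: [True]
POP_JUMP_IF_FALSE → pop True; no jump. Stack: []
LOAD_FAST_LOAD_FAST v,b → push 7,10. Stack: [7, 10]
BINARY_OP * → 7 * 10 = 70. Stack: [70]
STORE_FAST v → v=70. Stack: []
LOAD_FAST v → push 70. Stack: [70]
LOAD_CONST → push 3. Stack: [70, 3]
BINARY_OP * → 70 * 3 = 210. Stack: [210]
STORE_FAST v → v=210. Stack: []
LOAD_CONST → push 7. Stack: [7]
STORE_FAST v → v=7. Stack: []
LOAD_FAST i → push 1. Stack: [1]
LOAD_CONST → push 1. Stack: [1, 1]
BINARY_OP + → 1 + 1 = 2. Stack: [2]
STORE_FAST i → i=2. Stack: []
LOAD_FAST i → push 2. Stack: [2]
LOAD_CONST → push 3. Stack: [2, 3]
COMPARE_OP bool(<) → 2 vs 3 = True. Stack: [True]
POP_JUMP_IF_FALSE → pop True; no jump. Stack: []
LOAD_FAST_LOAD_FAST v,b → push 7,10. Stack: [7, 10]
BINARY_OP * → 7 * 10 = 70. Stack: [70]
STORE_FAST v → v=70. Stack: []
LOAD_FAST v → push 70. Stack: [70]
LOAD_CONST → push 3. Stack: [70, 3]
BINARY_OP * → 70 * 3 = 210. Stack: [210]
STORE_FAST v → v=210. Stack: []
LOAD_CONST → push 7. Stack: [7]
STORE_FAST v → v=7. Stack: []
LOAD_FAST i → push 2. Stack: [2]
LOAD_CONST → push 1. Stack: [2, 1]
BINARY_OP + → 2 + 1 = 3. Stack: [3]
STORE_FAST i → i=3. Stack: []
LOAD_FAST i → push 3. Stack: [3]
LOAD_CONST → push 3. Stack: [3, 3]
COMPARE_OP bool(<) → 3 vs 3 = False. Stack: [False]
POP_JUMP_IF_FALSE → pop False; jump. Stack: []
LOAD_FAST v → push 7. Stack: [7]
RETURN_VALUE → return 7.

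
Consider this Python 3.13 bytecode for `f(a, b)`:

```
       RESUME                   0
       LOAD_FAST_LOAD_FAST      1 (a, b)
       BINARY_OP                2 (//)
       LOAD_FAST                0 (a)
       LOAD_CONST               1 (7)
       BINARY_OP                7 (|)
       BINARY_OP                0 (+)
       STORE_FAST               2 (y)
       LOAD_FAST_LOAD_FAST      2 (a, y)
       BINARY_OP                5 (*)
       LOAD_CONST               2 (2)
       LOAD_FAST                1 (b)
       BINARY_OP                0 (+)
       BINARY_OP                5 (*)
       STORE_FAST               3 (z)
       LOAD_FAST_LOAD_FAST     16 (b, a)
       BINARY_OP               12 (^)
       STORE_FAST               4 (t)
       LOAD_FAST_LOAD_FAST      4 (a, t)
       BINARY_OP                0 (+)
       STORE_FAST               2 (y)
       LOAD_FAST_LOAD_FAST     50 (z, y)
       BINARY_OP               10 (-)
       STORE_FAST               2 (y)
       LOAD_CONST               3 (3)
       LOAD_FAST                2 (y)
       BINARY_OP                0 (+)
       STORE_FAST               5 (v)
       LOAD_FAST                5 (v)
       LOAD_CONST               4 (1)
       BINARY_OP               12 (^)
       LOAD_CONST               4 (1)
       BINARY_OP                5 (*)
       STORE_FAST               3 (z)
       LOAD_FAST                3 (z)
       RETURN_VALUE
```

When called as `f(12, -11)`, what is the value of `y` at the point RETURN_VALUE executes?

-1409

LOAD_FAST_LOAD_FAST a,b → push 12,-11. Stack: [12, -11]
BINARY_OP // → 12 // -11 = -2. Stack: [-2]
LOAD_FAST a → push 12. Stack: [-2, 12]
LOAD_CONST → push 7. Stack: [-2, 12, 7]
BINARY_OP | → 12 | 7 = 15. Stack: [-2, 15]
BINARY_OP + → -2 + 15 = 13. Stack: [13]
STORE_FAST y → y=13. Stack: []
LOAD_FAST_LOAD_FAST a,y → push 12,13. Stack: [12, 13]
BINARY_OP * → 12 * 13 = 156. Stack: [156]
LOAD_CONST → push 2. Stack: [156, 2]
LOAD_FAST b → push -11. Stack: [156, 2, -11]
BINARY_OP + → 2 + -11 = -9. Stack: [156, -9]
BINARY_OP * → 156 * -9 = -1404. Stack: [-1404]
STORE_FAST z → z=-1404. Stack: []
LOAD_FAST_LOAD_FAST b,a → push -11,12. Stack: [-11, 12]
BINARY_OP ^ → -11 ^ 12 = -7. Stack: [-7]
STORE_FAST t → t=-7. Stack: []
LOAD_FAST_LOAD_FAST a,t → push 12,-7. Stack: [12, -7]
BINARY_OP + → 12 + -7 = 5. Stack: [5]
STORE_FAST y → y=5. Stack: []
LOAD_FAST_LOAD_FAST z,y → push -1404,5. Stack: [-1404, 5]
BINARY_OP - → -1404 - 5 = -1409. Stack: [-1409]
STORE_FAST y → y=-1409. Stack: []
LOAD_CONST → push 3. Stack: [3]
LOAD_FAST y → push -1409. Stack: [3, -1409]
BINARY_OP + → 3 + -1409 = -1406. Stack: [-1406]
STORE_FAST v → v=-1406. Stack: []
LOAD_FAST v → push -1406. Stack: [-1406]
LOAD_CONST → push 1. Stack: [-1406, 1]
BINARY_OP ^ → -1406 ^ 1 = -1405. Stack: [-1405]
LOAD_CONST → push 1. Stack: [-1405, 1]
BINARY_OP * → -1405 * 1 = -1405. Stack: [-1405]
STORE_FAST z → z=-1405. Stack: []
LOAD_FAST z → push -1405. Stack: [-1405]
RETURN_VALUE → return -1405.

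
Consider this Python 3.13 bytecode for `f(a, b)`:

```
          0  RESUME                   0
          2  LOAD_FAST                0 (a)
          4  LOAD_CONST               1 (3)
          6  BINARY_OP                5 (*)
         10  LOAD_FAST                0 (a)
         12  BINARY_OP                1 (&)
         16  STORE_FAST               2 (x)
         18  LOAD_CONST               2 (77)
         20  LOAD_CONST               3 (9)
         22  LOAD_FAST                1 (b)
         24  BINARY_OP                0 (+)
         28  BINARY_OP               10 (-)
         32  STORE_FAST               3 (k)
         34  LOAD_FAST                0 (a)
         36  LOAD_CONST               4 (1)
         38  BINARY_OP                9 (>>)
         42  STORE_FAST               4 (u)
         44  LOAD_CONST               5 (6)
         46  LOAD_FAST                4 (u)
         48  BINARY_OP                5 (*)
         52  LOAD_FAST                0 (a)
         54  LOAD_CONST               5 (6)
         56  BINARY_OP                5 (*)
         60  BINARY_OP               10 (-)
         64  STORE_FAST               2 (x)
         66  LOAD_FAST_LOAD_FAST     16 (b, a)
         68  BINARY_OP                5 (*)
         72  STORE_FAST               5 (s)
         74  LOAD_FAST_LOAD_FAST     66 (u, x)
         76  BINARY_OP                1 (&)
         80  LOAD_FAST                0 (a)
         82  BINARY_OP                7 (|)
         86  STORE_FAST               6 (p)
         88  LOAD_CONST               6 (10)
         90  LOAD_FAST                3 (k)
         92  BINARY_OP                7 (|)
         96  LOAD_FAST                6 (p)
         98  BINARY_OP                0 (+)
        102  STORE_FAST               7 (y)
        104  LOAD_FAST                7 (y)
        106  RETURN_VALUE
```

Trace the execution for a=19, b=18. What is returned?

LOAD_FAST a → push 19. Stack: [19]
LOAD_CONST → push 3. Stack: [19, 3]
BINARY_OP * → 19 * 3 = 57. Stack: [57]
LOAD_FAST a → push 19. Stack: [57, 19]
BINARY_OP & → 57 & 19 = 17. Stack: [17]
STORE_FAST x → x=17. Stack: []
LOAD_CONST → push 77. Stack: [77]
LOAD_CONST → push 9. Stack: [77, 9]
LOAD_FAST b → push 18. Stack: [77, 9, 18]
BINARY_OP + → 9 + 18 = 27. Stack: [77, 27]
BINARY_OP - → 77 - 27 = 50. Stack: [50]
STORE_FAST k → k=50. Stack: []
LOAD_FAST a → push 19. Stack: [19]
LOAD_CONST → push 1. Stack: [19, 1]
BINARY_OP >> → 19 >> 1 = 9. Stack: [9]
STORE_FAST u → u=9. Stack: []
LOAD_CONST → push 6. Stack: [6]
LOAD_FAST u → push 9. Stack: [6, 9]
BINARY_OP * → 6 * 9 = 54. Stack: [54]
LOAD_FAST a → push 19. Stack: [54, 19]
LOAD_CONST → push 6. Stack: [54, 19, 6]
BINARY_OP * → 19 * 6 = 114. Stack: [54, 114]
BINARY_OP - → 54 - 114 = -60. Stack: [-60]
STORE_FAST x → x=-60. Stack: []
LOAD_FAST_LOAD_FAST b,a → push 18,19. Stack: [18, 19]
BINARY_OP * → 18 * 19 = 342. Stack: [342]
STORE_FAST s → s=342. Stack: []
LOAD_FAST_LOAD_FAST u,x → push 9,-60. Stack: [9, -60]
BINARY_OP & → 9 & -60 = 0. Stack: [0]
LOAD_FAST a → push 19. Stack: [0, 19]
BINARY_OP | → 0 | 19 = 19. Stack: [19]
STORE_FAST p → p=19. Stack: []
LOAD_CONST → push 10. Stack: [10]
LOAD_FAST k → push 50. Stack: [10, 50]
BINARY_OP | → 10 | 50 = 58. Stack: [58]
LOAD_FAST p → push 19. Stack: [58, 19]
BINARY_OP + → 58 + 19 = 77. Stack: [77]
STORE_FAST y → y=77. Stack: []
LOAD_FAST y → push 77. Stack: [77]
RETURN_VALUE → return 77.

77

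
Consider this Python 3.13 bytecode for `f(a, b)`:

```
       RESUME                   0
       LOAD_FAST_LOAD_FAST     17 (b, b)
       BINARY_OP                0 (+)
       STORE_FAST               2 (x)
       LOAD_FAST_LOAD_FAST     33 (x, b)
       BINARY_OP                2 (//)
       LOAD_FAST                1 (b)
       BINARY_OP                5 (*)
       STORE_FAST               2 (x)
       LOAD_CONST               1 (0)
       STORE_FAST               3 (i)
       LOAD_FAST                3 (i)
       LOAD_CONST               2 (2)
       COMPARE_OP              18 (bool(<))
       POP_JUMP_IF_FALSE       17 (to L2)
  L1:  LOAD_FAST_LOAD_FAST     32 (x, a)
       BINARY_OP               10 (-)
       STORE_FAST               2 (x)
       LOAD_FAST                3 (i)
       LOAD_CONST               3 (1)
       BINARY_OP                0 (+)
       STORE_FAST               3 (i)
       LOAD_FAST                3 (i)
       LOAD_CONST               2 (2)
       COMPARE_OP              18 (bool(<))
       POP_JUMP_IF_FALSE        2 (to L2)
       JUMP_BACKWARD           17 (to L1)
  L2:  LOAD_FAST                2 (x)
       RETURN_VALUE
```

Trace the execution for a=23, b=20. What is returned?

-6

LOAD_FAST_LOAD_FAST b,b → push 20,20. Stack: [20, 20]
BINARY_OP + → 20 + 20 = 40. Stack: [40]
STORE_FAST x → x=40. Stack: []
LOAD_FAST_LOAD_FAST x,b → push 40,20. Stack: [40, 20]
BINARY_OP // → 40 // 20 = 2. Stack: [2]
LOAD_FAST b → push 20. Stack: [2, 20]
BINARY_OP * → 2 * 20 = 40. Stack: [40]
STORE_FAST x → x=40. Stack: []
LOAD_CONST → push 0. Stack: [0]
STORE_FAST i → i=0. Stack: []
LOAD_FAST i → push 0. Stack: [0]
LOAD_CONST → push 2. Stack: [0, 2]
COMPARE_OP bool(<) → 0 vs 2 = True. Stack: [True]
POP_JUMP_IF_FALSE → pop True; no jump. Stack: []
LOAD_FAST_LOAD_FAST x,a → push 40,23. Stack: [40, 23]
BINARY_OP - → 40 - 23 = 17. Stack: [17]
STORE_FAST x → x=17. Stack: []
LOAD_FAST i → push 0. Stack: [0]
LOAD_CONST → push 1. Stack: [0, 1]
BINARY_OP + → 0 + 1 = 1. Stack: [1]
STORE_FAST i → i=1. Stack: []
LOAD_FAST i → push 1. Stack: [1]
LOAD_CONST → push 2. Stack: [1, 2]
COMPARE_OP bool(<) → 1 vs 2 = True. Stack: [True]
POP_JUMP_IF_FALSE → pop True; no jump. Stack: []
LOAD_FAST_LOAD_FAST x,a → push 17,23. Stack: [17, 23]
BINARY_OP - → 17 - 23 = -6. Stack: [-6]
STORE_FAST x → x=-6. Stack: []
LOAD_FAST i → push 1. Stack: [1]
LOAD_CONST → push 1. Stack: [1, 1]
BINARY_OP + → 1 + 1 = 2. Stack: [2]
STORE_FAST i → i=2. Stack: []
LOAD_FAST i → push 2. Stack: [2]
LOAD_CONST → push 2. Stack: [2, 2]
COMPARE_OP bool(<) → 2 vs 2 = False. Stack: [False]
POP_JUMP_IF_FALSE → pop False; jump. Stack: []
LOAD_FAST x → push -6. Stack: [-6]
RETURN_VALUE → return -6.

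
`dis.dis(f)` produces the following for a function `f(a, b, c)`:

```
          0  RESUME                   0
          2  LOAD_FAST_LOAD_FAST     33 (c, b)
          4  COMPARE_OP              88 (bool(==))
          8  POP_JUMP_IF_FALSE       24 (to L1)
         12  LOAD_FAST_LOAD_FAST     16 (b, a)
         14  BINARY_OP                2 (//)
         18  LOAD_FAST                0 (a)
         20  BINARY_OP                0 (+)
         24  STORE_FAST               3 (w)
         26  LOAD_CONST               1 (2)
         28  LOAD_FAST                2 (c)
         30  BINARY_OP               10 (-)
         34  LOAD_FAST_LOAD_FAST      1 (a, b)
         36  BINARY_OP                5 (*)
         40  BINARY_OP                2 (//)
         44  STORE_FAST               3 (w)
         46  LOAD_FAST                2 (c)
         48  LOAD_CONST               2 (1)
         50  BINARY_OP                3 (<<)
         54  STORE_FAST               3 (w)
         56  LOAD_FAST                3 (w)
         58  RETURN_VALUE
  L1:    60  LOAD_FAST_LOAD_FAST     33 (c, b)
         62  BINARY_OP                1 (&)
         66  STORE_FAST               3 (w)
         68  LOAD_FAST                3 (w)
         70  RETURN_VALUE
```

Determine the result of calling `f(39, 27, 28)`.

24

LOAD_FAST_LOAD_FAST c,b → push 28,27. Stack: [28, 27]
COMPARE_OP bool(==) → 28 vs 27 = False. Stack: [False]
POP_JUMP_IF_FALSE → pop False; jump. Stack: []
LOAD_FAST_LOAD_FAST c,b → push 28,27. Stack: [28, 27]
BINARY_OP & → 28 & 27 = 24. Stack: [24]
STORE_FAST w → w=24. Stack: []
LOAD_FAST w → push 24. Stack: [24]
RETURN_VALUE → return 24.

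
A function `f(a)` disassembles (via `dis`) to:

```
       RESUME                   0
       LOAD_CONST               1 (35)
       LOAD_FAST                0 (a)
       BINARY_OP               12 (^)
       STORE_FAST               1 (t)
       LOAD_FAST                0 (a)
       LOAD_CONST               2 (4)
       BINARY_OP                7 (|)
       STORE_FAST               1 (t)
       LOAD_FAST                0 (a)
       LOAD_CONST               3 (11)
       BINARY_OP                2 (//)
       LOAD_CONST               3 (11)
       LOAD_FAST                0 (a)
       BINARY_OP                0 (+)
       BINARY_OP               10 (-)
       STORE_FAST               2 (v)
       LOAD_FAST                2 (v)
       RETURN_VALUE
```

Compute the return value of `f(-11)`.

LOAD_CONST → push 35. Stack: [35]
LOAD_FAST a → push -11. Stack: [35, -11]
BINARY_OP ^ → 35 ^ -11 = -42. Stack: [-42]
STORE_FAST t → t=-42. Stack: []
LOAD_FAST a → push -11. Stack: [-11]
LOAD_CONST → push 4. Stack: [-11, 4]
BINARY_OP | → -11 | 4 = -11. Stack: [-11]
STORE_FAST t → t=-11. Stack: []
LOAD_FAST a → push -11. Stack: [-11]
LOAD_CONST → push 11. Stack: [-11, 11]
BINARY_OP // → -11 // 11 = -1. Stack: [-1]
LOAD_CONST → push 11. Stack: [-1, 11]
LOAD_FAST a → push -11. Stack: [-1, 11, -11]
BINARY_OP + → 11 + -11 = 0. Stack: [-1, 0]
BINARY_OP - → -1 - 0 = -1. Stack: [-1]
STORE_FAST v → v=-1. Stack: []
LOAD_FAST v → push -1. Stack: [-1]
RETURN_VALUE → return -1.

-1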